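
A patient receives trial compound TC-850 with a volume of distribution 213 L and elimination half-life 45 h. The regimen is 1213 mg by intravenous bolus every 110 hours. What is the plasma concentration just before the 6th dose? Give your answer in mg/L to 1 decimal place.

1.3 mg/L

f = (1/2)^(τ/t½) = (1/2)^(110/45) ≈ 0.1837.
C₀ = D/Vd = 1213/213 ≈ 5.695 mg/L.
Before the 6th dose, 5 doses have been given. Superposition: Cmin = C₀·(f + f² + … + f^5).
≈ 5.695 × (0.1837 + 0.0337 + 0.0062 + 0.0011 + 0.0002) ≈ 5.695 × 0.2249 ≈ 1.281 mg/L.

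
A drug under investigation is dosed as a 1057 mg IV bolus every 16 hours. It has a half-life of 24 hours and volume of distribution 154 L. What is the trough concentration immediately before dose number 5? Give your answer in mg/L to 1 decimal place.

f = (1/2)^(τ/t½) = (1/2)^(16/24) ≈ 0.6300.
C₀ = D/Vd = 1057/154 ≈ 6.864 mg/L.
Before the 5th dose, 4 doses have been given. Superposition: Cmin = C₀·(f + f² + … + f^4).
≈ 6.864 × (0.6300 + 0.3969 + 0.2500 + 0.1575) ≈ 6.864 × 1.4344 ≈ 9.846 mg/L.

9.8 mg/L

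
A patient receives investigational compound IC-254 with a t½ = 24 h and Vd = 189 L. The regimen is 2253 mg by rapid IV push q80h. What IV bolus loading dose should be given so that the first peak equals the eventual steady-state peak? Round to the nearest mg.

2501 mg

f = (1/2)^(80/24) ≈ 0.099213; accumulation ratio R = 1/(1−f) ≈ 1.11014.
Loading dose to hit Cmax,ss on first dose: D_load = D_maint·R ≈ 2253 × 1.11014 ≈ 2501.15 mg.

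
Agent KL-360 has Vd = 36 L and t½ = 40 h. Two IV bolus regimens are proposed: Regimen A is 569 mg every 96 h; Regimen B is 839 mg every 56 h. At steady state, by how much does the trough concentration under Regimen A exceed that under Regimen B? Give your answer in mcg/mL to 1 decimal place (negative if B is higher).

Regimen A: f = (1/2)^(96/40) ≈ 0.1895; Cmin,ss = (569/36)·f/(1−f) ≈ 3.695 mcg/mL.
Regimen B: f = (1/2)^(56/40) ≈ 0.3789; Cmin,ss = (839/36)·f/(1−f) ≈ 14.217 mcg/mL.
Difference ≈ 3.695 − 14.217 ≈ -10.522 mcg/mL.

-10.5 mcg/mL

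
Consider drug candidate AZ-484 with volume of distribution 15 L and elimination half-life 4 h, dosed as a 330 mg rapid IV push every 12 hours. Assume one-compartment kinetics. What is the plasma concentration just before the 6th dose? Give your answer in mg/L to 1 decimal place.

3.1 mg/L

f = (1/2)^(τ/t½) = (1/2)^(12/4) ≈ 0.1250.
C₀ = D/Vd = 330/15 ≈ 22.000 mg/L.
Before the 6th dose, 5 doses have been given. Superposition: Cmin = C₀·(f + f² + … + f^5).
≈ 22.000 × (0.1250 + 0.0156 + 0.0020 + 0.0002 + 0.0000) ≈ 22.000 × 0.1428 ≈ 3.142 mg/L.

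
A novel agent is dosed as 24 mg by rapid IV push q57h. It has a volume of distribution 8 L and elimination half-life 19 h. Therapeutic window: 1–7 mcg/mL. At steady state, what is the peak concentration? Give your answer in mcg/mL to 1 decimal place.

The dosing interval is 3 half-lives, so f = 2^(−3) = 0.125.
Accumulation ratio R = 1/(1 − f) = 1/0.875 = 8/7.
Single-dose peak C₀ = D/Vd = 24/8 = 3 mcg/mL.
Steady-state peak Cmax,ss = C₀·R = 3 × 8/7 ≈ 3.429 mcg/mL.
Peak 3.4 mcg/mL vs MTC 7 mcg/mL: below toxic threshold.

3.4 mcg/mL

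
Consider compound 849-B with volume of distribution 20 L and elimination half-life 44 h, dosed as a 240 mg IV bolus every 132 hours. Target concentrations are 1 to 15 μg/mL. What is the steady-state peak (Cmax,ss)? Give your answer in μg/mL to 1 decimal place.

13.7 μg/mL

τ = 132 h = 3 half-lives, so f = (1/2)^3 = 0.125.
Accumulation ratio R = 1/(1 − f) = 1/0.875 = 8/7.
Single-dose peak C₀ = D/Vd = 240/20 = 12 μg/mL.
Steady-state peak Cmax,ss = C₀·R = 12 × 8/7 ≈ 13.714 μg/mL.
Peak 13.7 μg/mL vs MTC 15 μg/mL: below toxic threshold.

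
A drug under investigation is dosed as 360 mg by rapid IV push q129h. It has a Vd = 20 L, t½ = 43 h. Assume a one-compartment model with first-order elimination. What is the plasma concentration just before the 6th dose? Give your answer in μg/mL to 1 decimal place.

2.6 μg/mL

f = (1/2)^(τ/t½) = (1/2)^(129/43) ≈ 0.1250.
C₀ = D/Vd = 360/20 ≈ 18.000 μg/mL.
Before the 6th dose, 5 doses have been given. Superposition: Cmin = C₀·(f + f² + … + f^5).
≈ 18.000 × (0.1250 + 0.0156 + 0.0020 + 0.0002 + 0.0000) ≈ 18.000 × 0.1428 ≈ 2.570 μg/mL.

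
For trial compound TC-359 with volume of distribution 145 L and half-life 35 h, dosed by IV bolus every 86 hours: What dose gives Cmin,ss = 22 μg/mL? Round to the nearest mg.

14327 mg

τ/t½ = 86/35 ≈ 2.4571, so f = (1/2)^(86/35) ≈ 0.182107.
Cmin,ss = (D/Vd)·f/(1−f), so D = Cmin,ss·Vd·(1−f)/f.
D = 22 × 145 × (1−f)/f ≈ 22 × 145 × 4.49128 ≈ 14327.18 mg.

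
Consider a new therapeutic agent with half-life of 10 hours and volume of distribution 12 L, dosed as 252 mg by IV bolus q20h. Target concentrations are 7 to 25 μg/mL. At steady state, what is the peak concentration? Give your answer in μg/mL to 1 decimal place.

τ = 20 h = 2 half-lives, so f = (1/2)^2 = 0.25.
At steady state, R = 1/(1 − 0.25) = 4/3.
Single-dose peak C₀ = D/Vd = 252/12 = 21 μg/mL.
Steady-state peak Cmax,ss = C₀·R = 21 × 4/3 ≈ 28.000 μg/mL.
Peak 28.0 μg/mL vs MTC 25 μg/mL: exceeds toxic threshold.

28.0 μg/mL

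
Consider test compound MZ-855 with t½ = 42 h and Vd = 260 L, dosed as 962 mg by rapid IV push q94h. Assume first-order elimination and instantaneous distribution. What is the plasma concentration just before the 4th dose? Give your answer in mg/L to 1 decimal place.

f = (1/2)^(τ/t½) = (1/2)^(94/42) ≈ 0.2120.
C₀ = D/Vd = 962/260 ≈ 3.700 mg/L.
Before the 4th dose, 3 doses have been given. Superposition: Cmin = C₀·(f + f² + … + f^3).
≈ 3.700 × (0.2120 + 0.0449 + 0.0095) ≈ 3.700 × 0.2664 ≈ 0.986 mg/L.

1.0 mg/L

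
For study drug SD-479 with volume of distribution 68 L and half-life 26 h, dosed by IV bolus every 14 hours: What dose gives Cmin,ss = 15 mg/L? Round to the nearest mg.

461 mg

τ/t½ = 14/26 ≈ 0.53846, so f = (1/2)^(14/26) ≈ 0.688505.
Cmin,ss = (D/Vd)·f/(1−f), so D = Cmin,ss·Vd·(1−f)/f.
D = 15 × 68 × (1−f)/f ≈ 15 × 68 × 0.45242 ≈ 461.47 mg.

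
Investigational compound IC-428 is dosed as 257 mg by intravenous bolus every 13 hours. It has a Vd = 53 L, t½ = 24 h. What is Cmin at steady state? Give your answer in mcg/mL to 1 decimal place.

10.6 mcg/mL

τ/t½ = 13/24 ≈ 0.54167, so fraction remaining f = (1/2)^(13/24) ≈ 0.6870.
Each bolus raises the concentration by D/Vd = 257/53 ≈ 4.849 mcg/mL.
Steady-state trough Cmin,ss = C₀·f/(1−f) ≈ 4.849 × 0.6870/0.3130 ≈ 10.643 mcg/mL.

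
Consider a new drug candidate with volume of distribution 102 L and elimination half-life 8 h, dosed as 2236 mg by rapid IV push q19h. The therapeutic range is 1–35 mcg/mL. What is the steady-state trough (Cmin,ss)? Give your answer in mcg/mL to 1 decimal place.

Over one 19-h interval, 19/8 ≈ 2.375 half-lives elapse, leaving f ≈ 0.1928 of each dose.
Single-dose peak C₀ = D/Vd = 2236/102 ≈ 21.922 mcg/mL.
Steady-state trough Cmin,ss = C₀·f/(1−f) ≈ 21.922 × 0.1928/0.8072 ≈ 5.236 mcg/mL.
Trough 5.2 mcg/mL vs MEC 1 mcg/mL: adequate.

5.2 mcg/mL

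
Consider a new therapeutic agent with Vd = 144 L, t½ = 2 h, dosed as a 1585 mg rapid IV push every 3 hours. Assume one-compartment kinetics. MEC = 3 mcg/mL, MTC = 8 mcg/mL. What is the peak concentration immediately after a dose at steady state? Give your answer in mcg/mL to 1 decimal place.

τ/t½ = 3/2 ≈ 1.5, so fraction remaining f = (1/2)^(3/2) ≈ 0.3536.
At steady state, accumulation factor R = 1/(1 − e^(−kτ)) ≈ 1.5470.
Each bolus raises the concentration by D/Vd = 1585/144 ≈ 11.007 mcg/mL.
Steady-state peak Cmax,ss = C₀·R ≈ 11.007 × 1.5470 ≈ 17.028 mcg/mL.
Peak 17.0 mcg/mL vs MTC 8 mcg/mL: exceeds toxic threshold.

17.0 mcg/mL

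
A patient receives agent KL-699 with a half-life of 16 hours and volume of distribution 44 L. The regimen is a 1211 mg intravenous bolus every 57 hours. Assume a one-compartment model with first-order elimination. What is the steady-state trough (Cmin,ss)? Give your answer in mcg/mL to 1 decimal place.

k = ln2/t½ = ln2/16 ≈ 0.043322 h⁻¹; fraction remaining f = e^(−kτ) = e^(−0.043322×57) ≈ 0.0846.
At steady state, accumulation factor R = 1/(1 − e^(−kτ)) ≈ 1.0924.
Each bolus raises the concentration by D/Vd = 1211/44 ≈ 27.523 mcg/mL.
Cmax,ss = C₀/(1 − f) ≈ 27.523/0.9154 ≈ 30.067 mcg/mL.
One interval later, Cmin,ss = Cmax,ss·e^(−kτ) ≈ 30.067 × 0.0846 ≈ 2.544 mcg/mL.

2.5 mcg/mL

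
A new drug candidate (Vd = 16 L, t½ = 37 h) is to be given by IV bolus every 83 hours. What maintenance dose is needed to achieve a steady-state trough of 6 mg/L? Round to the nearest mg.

τ/t½ = 83/37 ≈ 2.2432, so f = (1/2)^(83/37) ≈ 0.211211.
Cmin,ss = (D/Vd)·f/(1−f), so D = Cmin,ss·Vd·(1−f)/f.
D = 6 × 16 × (1−f)/f ≈ 6 × 16 × 3.73460 ≈ 358.52 mg.

359 mg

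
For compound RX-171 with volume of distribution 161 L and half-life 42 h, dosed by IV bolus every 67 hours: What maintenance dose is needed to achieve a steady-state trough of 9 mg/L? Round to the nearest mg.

2929 mg

τ/t½ = 67/42 ≈ 1.5952, so f = (1/2)^(67/42) ≈ 0.330968.
Cmin,ss = (D/Vd)·f/(1−f), so D = Cmin,ss·Vd·(1−f)/f.
D = 9 × 161 × (1−f)/f ≈ 9 × 161 × 2.02144 ≈ 2929.07 mg.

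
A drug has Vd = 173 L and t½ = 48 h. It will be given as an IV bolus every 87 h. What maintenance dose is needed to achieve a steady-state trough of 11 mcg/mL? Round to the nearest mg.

4781 mg

τ/t½ = 87/48 ≈ 1.8125, so f = (1/2)^(87/48) ≈ 0.284697.
Cmin,ss = (D/Vd)·f/(1−f), so D = Cmin,ss·Vd·(1−f)/f.
D = 11 × 173 × (1−f)/f ≈ 11 × 173 × 2.51251 ≈ 4781.31 mg.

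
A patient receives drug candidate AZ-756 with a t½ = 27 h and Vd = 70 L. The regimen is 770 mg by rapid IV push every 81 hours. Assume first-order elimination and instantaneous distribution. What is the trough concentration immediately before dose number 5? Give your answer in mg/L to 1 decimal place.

1.6 mg/L

f = (1/2)^(τ/t½) = (1/2)^(81/27) ≈ 0.1250.
C₀ = D/Vd = 770/70 ≈ 11.000 mg/L.
Before the 5th dose, 4 doses have been given. Superposition: Cmin = C₀·(f + f² + … + f^4).
≈ 11.000 × (0.1250 + 0.0156 + 0.0020 + 0.0002) ≈ 11.000 × 0.1428 ≈ 1.571 mg/L.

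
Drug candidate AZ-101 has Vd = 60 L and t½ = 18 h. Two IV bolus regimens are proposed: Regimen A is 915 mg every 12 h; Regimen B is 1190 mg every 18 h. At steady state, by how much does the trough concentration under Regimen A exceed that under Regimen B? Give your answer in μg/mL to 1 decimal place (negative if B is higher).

Regimen A: f = (1/2)^(12/18) ≈ 0.6300; Cmin,ss = (915/60)·f/(1−f) ≈ 25.966 μg/mL.
Regimen B: f = (1/2)^(18/18) ≈ 0.5000; Cmin,ss = (1190/60)·f/(1−f) ≈ 19.833 μg/mL.
Difference ≈ 25.966 − 19.833 ≈ 6.133 μg/mL.

6.1 μg/mL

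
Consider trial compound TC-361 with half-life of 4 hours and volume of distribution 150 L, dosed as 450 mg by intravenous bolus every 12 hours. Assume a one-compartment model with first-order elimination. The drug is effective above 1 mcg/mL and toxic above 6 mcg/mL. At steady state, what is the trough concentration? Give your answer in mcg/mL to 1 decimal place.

0.4 mcg/mL

The dosing interval is 3 half-lives, so f = 2^(−3) = 0.125.
Accumulation ratio R = 1/(1 − f) = 1/0.875 = 8/7.
Single-dose peak C₀ = D/Vd = 450/150 = 3 mcg/mL.
Steady-state peak Cmax,ss = C₀·R = 3 × 8/7 ≈ 3.429 mcg/mL.
Steady-state trough Cmin,ss = Cmax,ss·f ≈ 3.429 × 0.125 ≈ 0.429 mcg/mL.
Trough 0.4 mcg/mL vs MEC 1 mcg/mL: subtherapeutic.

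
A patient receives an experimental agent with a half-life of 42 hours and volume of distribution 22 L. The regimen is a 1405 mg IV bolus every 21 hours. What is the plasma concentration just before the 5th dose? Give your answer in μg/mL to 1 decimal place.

f = (1/2)^(τ/t½) = (1/2)^(21/42) ≈ 0.7071.
C₀ = D/Vd = 1405/22 ≈ 63.864 μg/mL.
Before the 5th dose, 4 doses have been given. Superposition: Cmin = C₀·(f + f² + … + f^4).
≈ 63.864 × (0.7071 + 0.5000 + 0.3535 + 0.2500) ≈ 63.864 × 1.8106 ≈ 115.632 μg/mL.

115.6 μg/mL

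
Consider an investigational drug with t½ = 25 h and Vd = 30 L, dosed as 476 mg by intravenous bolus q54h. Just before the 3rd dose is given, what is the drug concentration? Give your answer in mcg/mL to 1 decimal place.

4.3 mcg/mL

f = (1/2)^(τ/t½) = (1/2)^(54/25) ≈ 0.2238.
C₀ = D/Vd = 476/30 ≈ 15.867 mcg/mL.
Before the 3rd dose, 2 doses have been given. Superposition: Cmin = C₀·(f + f²).
≈ 15.867 × (0.2238 + 0.0501) ≈ 15.867 × 0.2739 ≈ 4.346 mcg/mL.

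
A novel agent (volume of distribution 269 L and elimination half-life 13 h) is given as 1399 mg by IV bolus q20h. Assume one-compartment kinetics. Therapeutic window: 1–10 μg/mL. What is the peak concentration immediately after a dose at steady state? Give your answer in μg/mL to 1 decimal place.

k = ln2/t½ = ln2/13 ≈ 0.053319 h⁻¹; fraction remaining f = e^(−kτ) = e^(−0.053319×20) ≈ 0.3443.
At steady state, accumulation factor R = 1/(1 − e^(−kτ)) ≈ 1.5251.
Single-dose peak C₀ = D/Vd = 1399/269 ≈ 5.201 μg/mL.
Steady-state peak Cmax,ss = C₀·R ≈ 5.201 × 1.5251 ≈ 7.932 μg/mL.
Peak 7.9 μg/mL vs MTC 10 μg/mL: below toxic threshold.

7.9 μg/mL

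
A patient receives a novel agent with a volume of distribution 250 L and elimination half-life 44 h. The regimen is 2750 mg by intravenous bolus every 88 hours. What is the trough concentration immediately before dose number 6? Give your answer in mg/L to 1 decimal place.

f = (1/2)^(τ/t½) = (1/2)^(88/44) ≈ 0.2500.
C₀ = D/Vd = 2750/250 ≈ 11.000 mg/L.
Before the 6th dose, 5 doses have been given. Superposition: Cmin = C₀·(f + f² + … + f^5).
≈ 11.000 × (0.2500 + 0.0625 + 0.0156 + 0.0039 + 0.0010) ≈ 11.000 × 0.3330 ≈ 3.663 mg/L.

3.7 mg/L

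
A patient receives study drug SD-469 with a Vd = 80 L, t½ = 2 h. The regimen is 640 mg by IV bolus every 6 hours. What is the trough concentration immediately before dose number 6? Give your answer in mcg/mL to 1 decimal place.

f = (1/2)^(τ/t½) = (1/2)^(6/2) ≈ 0.1250.
C₀ = D/Vd = 640/80 ≈ 8.000 mcg/mL.
Before the 6th dose, 5 doses have been given. Superposition: Cmin = C₀·(f + f² + … + f^5).
≈ 8.000 × (0.1250 + 0.0156 + 0.0020 + 0.0002 + 0.0000) ≈ 8.000 × 0.1428 ≈ 1.142 mcg/mL.

1.1 mcg/mL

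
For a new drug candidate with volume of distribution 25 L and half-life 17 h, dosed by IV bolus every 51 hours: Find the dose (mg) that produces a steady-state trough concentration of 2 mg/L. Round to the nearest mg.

350 mg

τ/t½ = 51/17 ≈ 3, so f = (1/2)^(51/17) ≈ 0.125000.
Cmin,ss = (D/Vd)·f/(1−f), so D = Cmin,ss·Vd·(1−f)/f.
D = 2 × 25 × (1−f)/f ≈ 2 × 25 × 7.00000 ≈ 350.00 mg.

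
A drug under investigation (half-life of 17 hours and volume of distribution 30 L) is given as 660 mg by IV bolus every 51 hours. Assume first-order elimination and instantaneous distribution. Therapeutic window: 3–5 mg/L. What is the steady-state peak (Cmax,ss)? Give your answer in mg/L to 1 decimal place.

25.1 mg/L

τ = 51 h = 3 half-lives, so f = (1/2)^3 = 0.125.
Accumulation ratio R = 1/(1 − f) = 1/0.875 = 8/7.
Single-dose peak C₀ = D/Vd = 660/30 = 22 mg/L.
Steady-state peak Cmax,ss = C₀·R = 22 × 8/7 ≈ 25.143 mg/L.
Peak 25.1 mg/L vs MTC 5 mg/L: exceeds toxic threshold.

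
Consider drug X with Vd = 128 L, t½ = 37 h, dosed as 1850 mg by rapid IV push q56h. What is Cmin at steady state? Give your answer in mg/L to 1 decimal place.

k = ln2/t½ = ln2/37 ≈ 0.018734 h⁻¹; fraction remaining f = e^(−kτ) = e^(−0.018734×56) ≈ 0.3503.
At steady state, accumulation factor R = 1/(1 − e^(−kτ)) ≈ 1.5392.
Each bolus raises the concentration by D/Vd = 1850/128 ≈ 14.453 mg/L.
Steady-state peak Cmax,ss = C₀·R ≈ 14.453 × 1.5392 ≈ 22.246 mg/L.
Steady-state trough Cmin,ss = Cmax,ss·f ≈ 22.246 × 0.3503 ≈ 7.793 mg/L.

7.8 mg/L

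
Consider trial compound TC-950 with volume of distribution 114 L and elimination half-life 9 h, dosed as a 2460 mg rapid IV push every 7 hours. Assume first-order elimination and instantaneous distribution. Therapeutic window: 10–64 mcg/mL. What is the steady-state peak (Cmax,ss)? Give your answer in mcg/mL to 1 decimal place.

51.8 mcg/mL

τ/t½ = 7/9 ≈ 0.77778, so fraction remaining f = (1/2)^(7/9) ≈ 0.5833.
At steady state, accumulation factor R = 1/(1 − e^(−kτ)) ≈ 2.3998.
Each bolus raises the concentration by D/Vd = 2460/114 ≈ 21.579 mcg/mL.
Steady-state peak Cmax,ss = C₀·R ≈ 21.579 × 2.3998 ≈ 51.785 mcg/mL.
Peak 51.8 mcg/mL vs MTC 64 mcg/mL: below toxic threshold.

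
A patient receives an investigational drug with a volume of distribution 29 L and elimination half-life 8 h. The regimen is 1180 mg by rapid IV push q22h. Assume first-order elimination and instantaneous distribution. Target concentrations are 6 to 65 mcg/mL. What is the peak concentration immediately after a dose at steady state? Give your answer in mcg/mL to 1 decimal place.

Over one 22-h interval, 22/8 ≈ 2.75 half-lives elapse, leaving f ≈ 0.1487 of each dose.
At steady state, accumulation factor R = 1/(1 − e^(−kτ)) ≈ 1.1747.
Each bolus raises the concentration by D/Vd = 1180/29 ≈ 40.690 mcg/mL.
Steady-state peak Cmax,ss = C₀·R ≈ 40.690 × 1.1747 ≈ 47.799 mcg/mL.
Peak 47.8 mcg/mL vs MTC 65 mcg/mL: below toxic threshold.

47.8 mcg/mL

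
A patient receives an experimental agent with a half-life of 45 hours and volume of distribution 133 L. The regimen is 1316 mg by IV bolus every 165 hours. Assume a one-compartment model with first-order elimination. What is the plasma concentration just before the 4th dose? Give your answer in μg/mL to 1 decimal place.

f = (1/2)^(τ/t½) = (1/2)^(165/45) ≈ 0.0787.
C₀ = D/Vd = 1316/133 ≈ 9.895 μg/mL.
Before the 4th dose, 3 doses have been given. Superposition: Cmin = C₀·(f + f² + … + f^3).
≈ 9.895 × (0.0787 + 0.0062 + 0.0005) ≈ 9.895 × 0.0854 ≈ 0.845 μg/mL.

0.8 μg/mL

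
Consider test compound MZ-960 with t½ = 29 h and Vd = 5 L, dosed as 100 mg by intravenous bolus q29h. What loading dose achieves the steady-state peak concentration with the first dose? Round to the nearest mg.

200 mg

f = (1/2)^(29/29) ≈ 0.500000; accumulation ratio R = 1/(1−f) ≈ 2.00000.
Loading dose to hit Cmax,ss on first dose: D_load = D_maint·R ≈ 100 × 2.00000 ≈ 200.00 mg.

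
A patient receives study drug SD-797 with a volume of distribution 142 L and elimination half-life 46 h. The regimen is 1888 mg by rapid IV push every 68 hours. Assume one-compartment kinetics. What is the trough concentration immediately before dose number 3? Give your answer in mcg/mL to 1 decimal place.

6.5 mcg/mL

f = (1/2)^(τ/t½) = (1/2)^(68/46) ≈ 0.3589.
C₀ = D/Vd = 1888/142 ≈ 13.296 mcg/mL.
Before the 3rd dose, 2 doses have been given. Superposition: Cmin = C₀·(f + f²).
≈ 13.296 × (0.3589 + 0.1288) ≈ 13.296 × 0.4877 ≈ 6.484 mcg/mL.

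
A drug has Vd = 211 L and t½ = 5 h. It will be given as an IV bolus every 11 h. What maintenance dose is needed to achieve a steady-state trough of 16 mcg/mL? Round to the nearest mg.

12136 mg

τ/t½ = 11/5 ≈ 2.2, so f = (1/2)^(11/5) ≈ 0.217638.
Cmin,ss = (D/Vd)·f/(1−f), so D = Cmin,ss·Vd·(1−f)/f.
D = 16 × 211 × (1−f)/f ≈ 16 × 211 × 3.59479 ≈ 12136.01 mg.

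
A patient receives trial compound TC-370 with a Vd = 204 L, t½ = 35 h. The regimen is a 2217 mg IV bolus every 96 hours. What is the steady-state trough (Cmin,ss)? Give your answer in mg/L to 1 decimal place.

τ/t½ = 96/35 ≈ 2.7429, so fraction remaining f = (1/2)^(96/35) ≈ 0.1494.
Each bolus raises the concentration by D/Vd = 2217/204 ≈ 10.868 mg/L.
Steady-state trough Cmin,ss = C₀·f/(1−f) ≈ 10.868 × 0.1494/0.8506 ≈ 1.909 mg/L.

1.9 mg/L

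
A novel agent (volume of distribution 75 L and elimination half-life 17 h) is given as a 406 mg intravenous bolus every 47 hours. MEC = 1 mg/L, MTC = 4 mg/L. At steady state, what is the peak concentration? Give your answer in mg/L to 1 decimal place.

6.3 mg/L

Over one 47-h interval, 47/17 ≈ 2.7647 half-lives elapse, leaving f ≈ 0.1471 of each dose.
Accumulation ratio R = 1/(1 − f) ≈ 1/0.8529 ≈ 1.1725.
Single-dose peak C₀ = D/Vd = 406/75 ≈ 5.413 mg/L.
Steady-state peak Cmax,ss = C₀·R ≈ 5.413 × 1.1725 ≈ 6.347 mg/L.
Peak 6.3 mg/L vs MTC 4 mg/L: exceeds toxic threshold.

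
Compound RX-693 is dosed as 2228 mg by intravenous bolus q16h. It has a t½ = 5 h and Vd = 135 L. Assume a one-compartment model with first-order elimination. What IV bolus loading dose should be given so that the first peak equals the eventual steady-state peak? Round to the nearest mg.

2500 mg

f = (1/2)^(16/5) ≈ 0.108819; accumulation ratio R = 1/(1−f) ≈ 1.12211.
Loading dose to hit Cmax,ss on first dose: D_load = D_maint·R ≈ 2228 × 1.12211 ≈ 2500.06 mg.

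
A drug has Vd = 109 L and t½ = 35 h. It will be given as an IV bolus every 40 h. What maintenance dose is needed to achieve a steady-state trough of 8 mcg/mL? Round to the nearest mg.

1054 mg

τ/t½ = 40/35 ≈ 1.1429, so f = (1/2)^(40/35) ≈ 0.452862.
Cmin,ss = (D/Vd)·f/(1−f), so D = Cmin,ss·Vd·(1−f)/f.
D = 8 × 109 × (1−f)/f ≈ 8 × 109 × 1.20818 ≈ 1053.53 mg.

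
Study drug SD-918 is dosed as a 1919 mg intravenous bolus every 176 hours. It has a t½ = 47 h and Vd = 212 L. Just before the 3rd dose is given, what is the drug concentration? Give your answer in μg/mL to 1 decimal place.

0.7 μg/mL

f = (1/2)^(τ/t½) = (1/2)^(176/47) ≈ 0.0746.
C₀ = D/Vd = 1919/212 ≈ 9.052 μg/mL.
Before the 3rd dose, 2 doses have been given. Superposition: Cmin = C₀·(f + f²).
≈ 9.052 × (0.0746 + 0.0056) ≈ 9.052 × 0.0802 ≈ 0.726 μg/mL.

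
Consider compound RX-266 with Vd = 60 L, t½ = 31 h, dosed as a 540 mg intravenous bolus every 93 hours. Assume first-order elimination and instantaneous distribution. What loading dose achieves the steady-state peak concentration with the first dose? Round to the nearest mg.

617 mg

f = (1/2)^(93/31) ≈ 0.125000; accumulation ratio R = 1/(1−f) ≈ 1.14286.
Loading dose to hit Cmax,ss on first dose: D_load = D_maint·R ≈ 540 × 1.14286 ≈ 617.14 mg.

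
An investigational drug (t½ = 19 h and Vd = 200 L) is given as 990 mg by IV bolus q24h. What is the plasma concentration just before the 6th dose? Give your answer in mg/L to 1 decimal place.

f = (1/2)^(τ/t½) = (1/2)^(24/19) ≈ 0.4166.
C₀ = D/Vd = 990/200 ≈ 4.950 mg/L.
Before the 6th dose, 5 doses have been given. Superposition: Cmin = C₀·(f + f² + … + f^5).
≈ 4.950 × (0.4166 + 0.1736 + 0.0723 + 0.0301 + 0.0125) ≈ 4.950 × 0.7051 ≈ 3.490 mg/L.

3.5 mg/L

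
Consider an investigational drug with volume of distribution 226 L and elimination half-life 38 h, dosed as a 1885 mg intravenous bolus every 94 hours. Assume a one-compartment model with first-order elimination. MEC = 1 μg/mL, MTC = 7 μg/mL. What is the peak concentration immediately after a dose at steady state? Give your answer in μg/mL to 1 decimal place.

10.2 μg/mL

k = ln2/t½ = ln2/38 ≈ 0.018241 h⁻¹; fraction remaining f = e^(−kτ) = e^(−0.018241×94) ≈ 0.1800.
At steady state, accumulation factor R = 1/(1 − e^(−kτ)) ≈ 1.2195.
Single-dose peak C₀ = D/Vd = 1885/226 ≈ 8.341 μg/mL.
Cmax,ss = C₀/(1 − f) ≈ 8.341/0.8200 ≈ 10.172 μg/mL.
Peak 10.2 μg/mL vs MTC 7 μg/mL: exceeds toxic threshold.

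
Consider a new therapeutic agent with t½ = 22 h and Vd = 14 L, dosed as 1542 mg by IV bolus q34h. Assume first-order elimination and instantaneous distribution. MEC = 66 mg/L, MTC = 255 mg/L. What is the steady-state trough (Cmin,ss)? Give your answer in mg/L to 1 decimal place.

57.4 mg/L

k = ln2/t½ = ln2/22 ≈ 0.031507 h⁻¹; fraction remaining f = e^(−kτ) = e^(−0.031507×34) ≈ 0.3426.
Single-dose peak C₀ = D/Vd = 1542/14 ≈ 110.143 mg/L.
Steady-state trough Cmin,ss = C₀·f/(1−f) ≈ 110.143 × 0.3426/0.6574 ≈ 57.400 mg/L.
Trough 57.4 mg/L vs MEC 66 mg/L: subtherapeutic.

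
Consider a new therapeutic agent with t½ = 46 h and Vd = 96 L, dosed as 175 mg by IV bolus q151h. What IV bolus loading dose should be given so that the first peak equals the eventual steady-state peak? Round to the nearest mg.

f = (1/2)^(151/46) ≈ 0.102763; accumulation ratio R = 1/(1−f) ≈ 1.11453.
Loading dose to hit Cmax,ss on first dose: D_load = D_maint·R ≈ 175 × 1.11453 ≈ 195.04 mg.

195 mg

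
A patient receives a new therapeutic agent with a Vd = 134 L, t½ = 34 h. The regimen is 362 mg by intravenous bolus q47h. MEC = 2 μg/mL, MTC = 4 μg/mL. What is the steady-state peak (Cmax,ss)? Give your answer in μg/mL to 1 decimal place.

4.4 μg/mL

τ/t½ = 47/34 ≈ 1.3824, so fraction remaining f = (1/2)^(47/34) ≈ 0.3836.
Accumulation ratio R = 1/(1 − f) ≈ 1/0.6164 ≈ 1.6223.
Single-dose peak C₀ = D/Vd = 362/134 ≈ 2.701 μg/mL.
Cmax,ss = C₀/(1 − f) ≈ 2.701/0.6164 ≈ 4.382 μg/mL.
Peak 4.4 μg/mL vs MTC 4 μg/mL: exceeds toxic threshold.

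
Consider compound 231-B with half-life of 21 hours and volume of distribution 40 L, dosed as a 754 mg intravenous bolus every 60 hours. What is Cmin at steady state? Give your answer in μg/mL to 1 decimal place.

3.0 μg/mL

k = ln2/t½ = ln2/21 ≈ 0.033007 h⁻¹; fraction remaining f = e^(−kτ) = e^(−0.033007×60) ≈ 0.1380.
At steady state, accumulation factor R = 1/(1 − e^(−kτ)) ≈ 1.1601.
Each bolus raises the concentration by D/Vd = 754/40 ≈ 18.850 μg/mL.
Steady-state peak Cmax,ss = C₀·R ≈ 18.850 × 1.1601 ≈ 21.868 μg/mL.
One interval later, Cmin,ss = Cmax,ss·e^(−kτ) ≈ 21.868 × 0.1380 ≈ 3.018 μg/mL.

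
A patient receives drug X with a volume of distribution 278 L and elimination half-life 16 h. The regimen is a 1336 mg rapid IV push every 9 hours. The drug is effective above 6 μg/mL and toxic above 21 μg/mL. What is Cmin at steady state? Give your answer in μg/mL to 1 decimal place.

10.1 μg/mL

τ/t½ = 9/16 ≈ 0.5625, so fraction remaining f = (1/2)^(9/16) ≈ 0.6771.
Accumulation ratio R = 1/(1 − f) ≈ 1/0.3229 ≈ 3.0969.
Single-dose peak C₀ = D/Vd = 1336/278 ≈ 4.806 μg/mL.
Cmax,ss = C₀/(1 − f) ≈ 4.806/0.3229 ≈ 14.884 μg/mL.
One interval later, Cmin,ss = Cmax,ss·e^(−kτ) ≈ 14.884 × 0.6771 ≈ 10.078 μg/mL.
Trough 10.1 μg/mL vs MEC 6 μg/mL: adequate.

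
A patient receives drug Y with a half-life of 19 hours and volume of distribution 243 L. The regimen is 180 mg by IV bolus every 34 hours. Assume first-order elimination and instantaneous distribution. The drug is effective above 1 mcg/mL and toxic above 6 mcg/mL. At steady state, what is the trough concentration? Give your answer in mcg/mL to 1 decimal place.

τ/t½ = 34/19 ≈ 1.7895, so fraction remaining f = (1/2)^(34/19) ≈ 0.2893.
At steady state, accumulation factor R = 1/(1 − e^(−kτ)) ≈ 1.4071.
Each bolus raises the concentration by D/Vd = 180/243 ≈ 0.741 mcg/mL.
Cmax,ss = C₀/(1 − f) ≈ 0.741/0.7107 ≈ 1.043 mcg/mL.
Steady-state trough Cmin,ss = Cmax,ss·f ≈ 1.043 × 0.2893 ≈ 0.302 mcg/mL.
Trough 0.3 mcg/mL vs MEC 1 mcg/mL: subtherapeutic.

0.3 mcg/mL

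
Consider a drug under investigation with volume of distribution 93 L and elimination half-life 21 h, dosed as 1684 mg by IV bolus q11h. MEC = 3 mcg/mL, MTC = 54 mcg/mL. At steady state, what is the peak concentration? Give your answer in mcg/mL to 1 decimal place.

59.5 mcg/mL

τ/t½ = 11/21 ≈ 0.52381, so fraction remaining f = (1/2)^(11/21) ≈ 0.6955.
At steady state, accumulation factor R = 1/(1 − e^(−kτ)) ≈ 3.2841.
Single-dose peak C₀ = D/Vd = 1684/93 ≈ 18.108 mcg/mL.
Steady-state peak Cmax,ss = C₀·R ≈ 18.108 × 3.2841 ≈ 59.468 mcg/mL.
Peak 59.5 mcg/mL vs MTC 54 mcg/mL: exceeds toxic threshold.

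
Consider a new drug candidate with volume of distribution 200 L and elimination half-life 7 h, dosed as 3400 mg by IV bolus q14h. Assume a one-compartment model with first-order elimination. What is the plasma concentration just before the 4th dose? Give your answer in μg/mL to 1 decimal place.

f = (1/2)^(τ/t½) = (1/2)^(14/7) ≈ 0.2500.
C₀ = D/Vd = 3400/200 ≈ 17.000 μg/mL.
Before the 4th dose, 3 doses have been given. Superposition: Cmin = C₀·(f + f² + … + f^3).
≈ 17.000 × (0.2500 + 0.0625 + 0.0156) ≈ 17.000 × 0.3281 ≈ 5.578 μg/mL.

5.6 μg/mL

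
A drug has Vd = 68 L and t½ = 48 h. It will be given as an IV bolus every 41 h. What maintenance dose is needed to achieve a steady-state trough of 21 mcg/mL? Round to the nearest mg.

1153 mg

τ/t½ = 41/48 ≈ 0.85417, so f = (1/2)^(41/48) ≈ 0.553185.
Cmin,ss = (D/Vd)·f/(1−f), so D = Cmin,ss·Vd·(1−f)/f.
D = 21 × 68 × (1−f)/f ≈ 21 × 68 × 0.80771 ≈ 1153.41 mg.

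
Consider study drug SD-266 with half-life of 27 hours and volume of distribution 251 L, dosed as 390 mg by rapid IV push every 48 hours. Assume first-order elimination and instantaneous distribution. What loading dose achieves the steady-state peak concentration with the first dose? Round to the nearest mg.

551 mg

f = (1/2)^(48/27) ≈ 0.291632; accumulation ratio R = 1/(1−f) ≈ 1.41170.
Loading dose to hit Cmax,ss on first dose: D_load = D_maint·R ≈ 390 × 1.41170 ≈ 550.56 mg.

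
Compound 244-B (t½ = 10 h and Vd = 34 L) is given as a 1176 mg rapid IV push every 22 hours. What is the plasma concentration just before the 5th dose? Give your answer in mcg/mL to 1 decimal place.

9.6 mcg/mL

f = (1/2)^(τ/t½) = (1/2)^(22/10) ≈ 0.2176.
C₀ = D/Vd = 1176/34 ≈ 34.588 mcg/mL.
Before the 5th dose, 4 doses have been given. Superposition: Cmin = C₀·(f + f² + … + f^4).
≈ 34.588 × (0.2176 + 0.0473 + 0.0103 + 0.0022) ≈ 34.588 × 0.2774 ≈ 9.595 mcg/mL.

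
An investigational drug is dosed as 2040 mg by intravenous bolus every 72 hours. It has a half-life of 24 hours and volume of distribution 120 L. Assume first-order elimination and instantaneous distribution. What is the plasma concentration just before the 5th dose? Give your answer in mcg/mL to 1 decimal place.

2.4 mcg/mL

f = (1/2)^(τ/t½) = (1/2)^(72/24) ≈ 0.1250.
C₀ = D/Vd = 2040/120 ≈ 17.000 mcg/mL.
Before the 5th dose, 4 doses have been given. Superposition: Cmin = C₀·(f + f² + … + f^4).
≈ 17.000 × (0.1250 + 0.0156 + 0.0020 + 0.0002) ≈ 17.000 × 0.1428 ≈ 2.428 mcg/mL.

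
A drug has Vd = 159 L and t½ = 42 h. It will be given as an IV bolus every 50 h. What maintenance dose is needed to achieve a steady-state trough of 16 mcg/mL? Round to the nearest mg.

τ/t½ = 50/42 ≈ 1.1905, so f = (1/2)^(50/42) ≈ 0.438158.
Cmin,ss = (D/Vd)·f/(1−f), so D = Cmin,ss·Vd·(1−f)/f.
D = 16 × 159 × (1−f)/f ≈ 16 × 159 × 1.28228 ≈ 3262.12 mg.

3262 mg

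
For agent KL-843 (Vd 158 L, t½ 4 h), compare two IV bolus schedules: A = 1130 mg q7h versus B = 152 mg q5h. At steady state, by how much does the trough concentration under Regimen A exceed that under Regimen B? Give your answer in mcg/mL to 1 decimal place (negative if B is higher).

2.3 mcg/mL

Regimen A: f = (1/2)^(7/4) ≈ 0.2973; Cmin,ss = (1130/158)·f/(1−f) ≈ 3.026 mcg/mL.
Regimen B: f = (1/2)^(5/4) ≈ 0.4204; Cmin,ss = (152/158)·f/(1−f) ≈ 0.698 mcg/mL.
Difference ≈ 3.026 − 0.698 ≈ 2.328 mcg/mL.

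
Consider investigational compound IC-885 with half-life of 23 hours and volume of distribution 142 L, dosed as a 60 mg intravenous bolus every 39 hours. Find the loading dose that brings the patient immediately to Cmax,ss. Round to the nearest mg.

f = (1/2)^(39/23) ≈ 0.308715; accumulation ratio R = 1/(1−f) ≈ 1.44658.
Loading dose to hit Cmax,ss on first dose: D_load = D_maint·R ≈ 60 × 1.44658 ≈ 86.79 mg.

87 mg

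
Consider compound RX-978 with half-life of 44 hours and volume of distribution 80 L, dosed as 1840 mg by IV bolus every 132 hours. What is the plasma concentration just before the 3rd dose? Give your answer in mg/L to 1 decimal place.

3.2 mg/L

f = (1/2)^(τ/t½) = (1/2)^(132/44) ≈ 0.1250.
C₀ = D/Vd = 1840/80 ≈ 23.000 mg/L.
Before the 3rd dose, 2 doses have been given. Superposition: Cmin = C₀·(f + f²).
≈ 23.000 × (0.1250 + 0.0156) ≈ 23.000 × 0.1406 ≈ 3.234 mg/L.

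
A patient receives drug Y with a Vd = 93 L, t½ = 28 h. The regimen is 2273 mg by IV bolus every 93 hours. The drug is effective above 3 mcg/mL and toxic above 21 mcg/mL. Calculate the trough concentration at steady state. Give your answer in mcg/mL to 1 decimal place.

2.7 mcg/mL

τ/t½ = 93/28 ≈ 3.3214, so fraction remaining f = (1/2)^(93/28) ≈ 0.1000.
Each bolus raises the concentration by D/Vd = 2273/93 ≈ 24.441 mcg/mL.
Steady-state trough Cmin,ss = C₀·f/(1−f) ≈ 24.441 × 0.1000/0.9000 ≈ 2.716 mcg/mL.
Trough 2.7 mcg/mL vs MEC 3 mcg/mL: subtherapeutic.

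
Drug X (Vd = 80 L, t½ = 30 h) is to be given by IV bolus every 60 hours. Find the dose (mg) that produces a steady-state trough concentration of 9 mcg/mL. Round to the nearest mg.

2160 mg

τ/t½ = 60/30 ≈ 2, so f = (1/2)^(60/30) ≈ 0.250000.
Cmin,ss = (D/Vd)·f/(1−f), so D = Cmin,ss·Vd·(1−f)/f.
D = 9 × 80 × (1−f)/f ≈ 9 × 80 × 3.00000 ≈ 2160.00 mg.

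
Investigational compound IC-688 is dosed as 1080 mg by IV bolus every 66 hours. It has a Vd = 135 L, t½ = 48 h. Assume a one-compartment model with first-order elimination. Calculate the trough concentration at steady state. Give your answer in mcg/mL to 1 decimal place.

5.0 mcg/mL

τ/t½ = 66/48 ≈ 1.375, so fraction remaining f = (1/2)^(66/48) ≈ 0.3856.
Each bolus raises the concentration by D/Vd = 1080/135 ≈ 8.000 mcg/mL.
Steady-state trough Cmin,ss = C₀·f/(1−f) ≈ 8.000 × 0.3856/0.6144 ≈ 5.021 mcg/mL.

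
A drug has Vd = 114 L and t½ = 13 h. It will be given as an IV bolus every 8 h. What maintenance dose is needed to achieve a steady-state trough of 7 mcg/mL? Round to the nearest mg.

τ/t½ = 8/13 ≈ 0.61538, so f = (1/2)^(8/13) ≈ 0.652756.
Cmin,ss = (D/Vd)·f/(1−f), so D = Cmin,ss·Vd·(1−f)/f.
D = 7 × 114 × (1−f)/f ≈ 7 × 114 × 0.53197 ≈ 424.51 mg.

425 mg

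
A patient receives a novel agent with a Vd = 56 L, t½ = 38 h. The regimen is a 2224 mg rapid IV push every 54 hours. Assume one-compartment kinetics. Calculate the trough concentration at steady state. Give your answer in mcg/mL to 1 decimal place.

Over one 54-h interval, 54/38 ≈ 1.4211 half-lives elapse, leaving f ≈ 0.3734 of each dose.
Single-dose peak C₀ = D/Vd = 2224/56 ≈ 39.714 mcg/mL.
Steady-state trough Cmin,ss = C₀·f/(1−f) ≈ 39.714 × 0.3734/0.6266 ≈ 23.666 mcg/mL.

23.7 mcg/mL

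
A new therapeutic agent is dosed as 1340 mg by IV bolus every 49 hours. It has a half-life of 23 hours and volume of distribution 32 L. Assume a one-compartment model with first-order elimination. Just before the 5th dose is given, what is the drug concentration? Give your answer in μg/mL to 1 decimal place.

12.4 μg/mL

f = (1/2)^(τ/t½) = (1/2)^(49/23) ≈ 0.2284.
C₀ = D/Vd = 1340/32 ≈ 41.875 μg/mL.
Before the 5th dose, 4 doses have been given. Superposition: Cmin = C₀·(f + f² + … + f^4).
≈ 41.875 × (0.2284 + 0.0522 + 0.0119 + 0.0027) ≈ 41.875 × 0.2952 ≈ 12.362 μg/mL.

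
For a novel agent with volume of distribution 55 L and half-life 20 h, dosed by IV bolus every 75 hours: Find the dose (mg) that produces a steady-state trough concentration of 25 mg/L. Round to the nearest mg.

τ/t½ = 75/20 ≈ 3.75, so f = (1/2)^(75/20) ≈ 0.074325.
Cmin,ss = (D/Vd)·f/(1−f), so D = Cmin,ss·Vd·(1−f)/f.
D = 25 × 55 × (1−f)/f ≈ 25 × 55 × 12.45442 ≈ 17124.83 mg.

17125 mg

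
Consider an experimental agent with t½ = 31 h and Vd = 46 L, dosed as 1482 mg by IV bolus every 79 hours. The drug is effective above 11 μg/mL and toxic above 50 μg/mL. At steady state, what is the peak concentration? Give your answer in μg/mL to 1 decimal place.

38.9 μg/mL

Over one 79-h interval, 79/31 ≈ 2.5484 half-lives elapse, leaving f ≈ 0.1709 of each dose.
Accumulation ratio R = 1/(1 − f) ≈ 1/0.8291 ≈ 1.2061.
Single-dose peak C₀ = D/Vd = 1482/46 ≈ 32.217 μg/mL.
Steady-state peak Cmax,ss = C₀·R ≈ 32.217 × 1.2061 ≈ 38.857 μg/mL.
Peak 38.9 μg/mL vs MTC 50 μg/mL: below toxic threshold.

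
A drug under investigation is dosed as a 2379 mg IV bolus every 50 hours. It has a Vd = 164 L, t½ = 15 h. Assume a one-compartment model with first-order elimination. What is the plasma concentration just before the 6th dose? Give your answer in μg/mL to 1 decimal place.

1.6 μg/mL

f = (1/2)^(τ/t½) = (1/2)^(50/15) ≈ 0.0992.
C₀ = D/Vd = 2379/164 ≈ 14.506 μg/mL.
Before the 6th dose, 5 doses have been given. Superposition: Cmin = C₀·(f + f² + … + f^5).
≈ 14.506 × (0.0992 + 0.0098 + 0.0010 + 0.0001 + 0.0000) ≈ 14.506 × 0.1101 ≈ 1.597 μg/mL.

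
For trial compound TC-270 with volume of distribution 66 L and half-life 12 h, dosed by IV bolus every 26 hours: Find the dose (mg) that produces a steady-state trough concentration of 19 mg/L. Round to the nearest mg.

4376 mg

τ/t½ = 26/12 ≈ 2.1667, so f = (1/2)^(26/12) ≈ 0.222725.
Cmin,ss = (D/Vd)·f/(1−f), so D = Cmin,ss·Vd·(1−f)/f.
D = 19 × 66 × (1−f)/f ≈ 19 × 66 × 3.48984 ≈ 4376.26 mg.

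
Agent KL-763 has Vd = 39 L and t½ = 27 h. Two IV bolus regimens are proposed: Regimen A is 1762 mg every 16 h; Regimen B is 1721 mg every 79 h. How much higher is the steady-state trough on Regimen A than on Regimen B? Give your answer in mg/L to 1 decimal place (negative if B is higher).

82.3 mg/L

Regimen A: f = (1/2)^(16/27) ≈ 0.6632; Cmin,ss = (1762/39)·f/(1−f) ≈ 88.964 mg/L.
Regimen B: f = (1/2)^(79/27) ≈ 0.1316; Cmin,ss = (1721/39)·f/(1−f) ≈ 6.687 mg/L.
Difference ≈ 88.964 − 6.687 ≈ 82.277 mg/L.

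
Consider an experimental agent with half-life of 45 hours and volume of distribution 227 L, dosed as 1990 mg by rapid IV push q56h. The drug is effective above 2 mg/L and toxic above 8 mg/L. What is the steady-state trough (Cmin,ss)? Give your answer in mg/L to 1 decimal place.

6.4 mg/L

τ/t½ = 56/45 ≈ 1.2444, so fraction remaining f = (1/2)^(56/45) ≈ 0.4221.
Accumulation ratio R = 1/(1 − f) ≈ 1/0.5779 ≈ 1.7304.
Single-dose peak C₀ = D/Vd = 1990/227 ≈ 8.767 mg/L.
Cmax,ss = C₀/(1 − f) ≈ 8.767/0.5779 ≈ 15.170 mg/L.
Steady-state trough Cmin,ss = Cmax,ss·f ≈ 15.170 × 0.4221 ≈ 6.403 mg/L.
Trough 6.4 mg/L vs MEC 2 mg/L: adequate.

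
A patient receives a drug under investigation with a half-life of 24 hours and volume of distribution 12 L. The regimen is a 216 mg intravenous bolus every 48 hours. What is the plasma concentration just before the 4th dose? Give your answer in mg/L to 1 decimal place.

5.9 mg/L

f = (1/2)^(τ/t½) = (1/2)^(48/24) ≈ 0.2500.
C₀ = D/Vd = 216/12 ≈ 18.000 mg/L.
Before the 4th dose, 3 doses have been given. Superposition: Cmin = C₀·(f + f² + … + f^3).
≈ 18.000 × (0.2500 + 0.0625 + 0.0156) ≈ 18.000 × 0.3281 ≈ 5.906 mg/L.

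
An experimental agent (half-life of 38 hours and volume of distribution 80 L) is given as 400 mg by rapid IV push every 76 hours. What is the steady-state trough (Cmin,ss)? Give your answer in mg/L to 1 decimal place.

1.7 mg/L

The dosing interval is 2 half-lives, so f = 2^(−2) = 0.25.
Accumulation ratio R = 1/(1 − f) = 1/0.75 = 4/3.
Single-dose peak C₀ = D/Vd = 400/80 = 5 mg/L.
Steady-state peak Cmax,ss = C₀·R = 5 × 4/3 ≈ 6.667 mg/L.
Steady-state trough Cmin,ss = Cmax,ss·f ≈ 6.667 × 0.25 ≈ 1.667 mg/L.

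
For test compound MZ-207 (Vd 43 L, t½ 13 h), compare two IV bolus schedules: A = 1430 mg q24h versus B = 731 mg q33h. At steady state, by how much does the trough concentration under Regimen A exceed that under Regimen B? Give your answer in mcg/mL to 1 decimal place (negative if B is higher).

9.3 mcg/mL

Regimen A: f = (1/2)^(24/13) ≈ 0.2781; Cmin,ss = (1430/43)·f/(1−f) ≈ 12.811 mcg/mL.
Regimen B: f = (1/2)^(33/13) ≈ 0.1721; Cmin,ss = (731/43)·f/(1−f) ≈ 3.534 mcg/mL.
Difference ≈ 12.811 − 3.534 ≈ 9.277 mcg/mL.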